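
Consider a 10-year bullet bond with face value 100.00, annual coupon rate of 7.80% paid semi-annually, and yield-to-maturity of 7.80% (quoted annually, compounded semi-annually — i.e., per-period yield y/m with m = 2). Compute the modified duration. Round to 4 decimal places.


Coupon per period c = face * coupon_rate / m = 3.900000
Periods per year m = 2; per-period yield y/m = 0.039000
Number of cashflows N = 20
Cashflows (t years, CF_t, discount factor 1/(1+y/m)^(m*t), PV):
  t = 0.5000: CF_t = 3.900000, DF = 0.962464, PV = 3.753609
  t = 1.0000: CF_t = 3.900000, DF = 0.926337, PV = 3.612713
  t = 1.5000: CF_t = 3.900000, DF = 0.891566, PV = 3.477106
  t = 2.0000: CF_t = 3.900000, DF = 0.858100, PV = 3.346589
  t = 2.5000: CF_t = 3.900000, DF = 0.825890, PV = 3.220971
  t = 3.0000: CF_t = 3.900000, DF = 0.794889, PV = 3.100069
  t = 3.5000: CF_t = 3.900000, DF = 0.765052, PV = 2.983704
  t = 4.0000: CF_t = 3.900000, DF = 0.736335, PV = 2.871708
  t = 4.5000: CF_t = 3.900000, DF = 0.708696, PV = 2.763915
  t = 5.0000: CF_t = 3.900000, DF = 0.682094, PV = 2.660168
  t = 5.5000: CF_t = 3.900000, DF = 0.656491, PV = 2.560316
  t = 6.0000: CF_t = 3.900000, DF = 0.631849, PV = 2.464212
  t = 6.5000: CF_t = 3.900000, DF = 0.608132, PV = 2.371715
  t = 7.0000: CF_t = 3.900000, DF = 0.585305, PV = 2.282690
  t = 7.5000: CF_t = 3.900000, DF = 0.563335, PV = 2.197007
  t = 8.0000: CF_t = 3.900000, DF = 0.542190, PV = 2.114540
  t = 8.5000: CF_t = 3.900000, DF = 0.521838, PV = 2.035168
  t = 9.0000: CF_t = 3.900000, DF = 0.502250, PV = 1.958776
  t = 9.5000: CF_t = 3.900000, DF = 0.483398, PV = 1.885251
  t = 10.0000: CF_t = 103.900000, DF = 0.465253, PV = 48.339772
Price P = sum_t PV_t = 100.000000
First compute Macaulay numerator sum_t t * PV_t:
  t * PV_t at t = 0.5000: 1.876805
  t * PV_t at t = 1.0000: 3.612713
  t * PV_t at t = 1.5000: 5.215659
  t * PV_t at t = 2.0000: 6.693179
  t * PV_t at t = 2.5000: 8.052429
  t * PV_t at t = 3.0000: 9.300206
  t * PV_t at t = 3.5000: 10.442965
  t * PV_t at t = 4.0000: 11.486831
  t * PV_t at t = 4.5000: 12.437617
  t * PV_t at t = 5.0000: 13.300842
  t * PV_t at t = 5.5000: 14.081738
  t * PV_t at t = 6.0000: 14.785271
  t * PV_t at t = 6.5000: 15.416147
  t * PV_t at t = 7.0000: 15.978830
  t * PV_t at t = 7.5000: 16.477551
  t * PV_t at t = 8.0000: 16.916318
  t * PV_t at t = 8.5000: 17.298929
  t * PV_t at t = 9.0000: 17.628983
  t * PV_t at t = 9.5000: 17.909885
  t * PV_t at t = 10.0000: 483.397719
Macaulay duration D = 712.310617 / 100.000000 = 7.123106
Modified duration = D / (1 + y/m) = 7.123106 / (1 + 0.039000) = 6.855733

Answer: Modified duration = 6.8557


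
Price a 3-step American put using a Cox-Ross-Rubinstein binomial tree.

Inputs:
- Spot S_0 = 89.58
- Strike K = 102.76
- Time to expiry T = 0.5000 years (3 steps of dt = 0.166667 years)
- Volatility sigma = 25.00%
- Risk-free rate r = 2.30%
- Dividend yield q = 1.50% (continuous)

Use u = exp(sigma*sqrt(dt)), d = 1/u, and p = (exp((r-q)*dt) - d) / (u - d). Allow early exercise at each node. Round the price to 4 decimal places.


dt = T/N = 0.166667
u = exp(sigma*sqrt(dt)) = 1.107452; d = 1/u = 0.902974
p = (exp((r-q)*dt) - d) / (u - d) = 0.481032
Discount per step: exp(-r*dt) = 0.996174
Stock lattice S(k, i) with i counting down-moves:
  k=0: S(0,0) = 89.5800
  k=1: S(1,0) = 99.2056; S(1,1) = 80.8884
  k=2: S(2,0) = 109.8654; S(2,1) = 89.5800; S(2,2) = 73.0401
  k=3: S(3,0) = 121.6707; S(3,1) = 99.2056; S(3,2) = 80.8884; S(3,3) = 65.9532
Terminal payoffs V(N, i) = max(K - S_T, 0):
  V(3,0) = 0.000000; V(3,1) = 3.554431; V(3,2) = 21.871634; V(3,3) = 36.806769
Backward induction: V(k, i) = exp(-r*dt) * [p * V(k+1, i) + (1-p) * V(k+1, i+1)]; then take max(V_cont, immediate exercise) for American.
  V(2,0) = exp(-r*dt) * [p*0.000000 + (1-p)*3.554431] = 1.837580; exercise = 0.000000; V(2,0) = max -> 1.837580
  V(2,1) = exp(-r*dt) * [p*3.554431 + (1-p)*21.871634] = 13.010511; exercise = 13.180000; V(2,1) = max -> 13.180000
  V(2,2) = exp(-r*dt) * [p*21.871634 + (1-p)*36.806769] = 29.509162; exercise = 29.719949; V(2,2) = max -> 29.719949
  V(1,0) = exp(-r*dt) * [p*1.837580 + (1-p)*13.180000] = 7.694386; exercise = 3.554431; V(1,0) = max -> 7.694386
  V(1,1) = exp(-r*dt) * [p*13.180000 + (1-p)*29.719949] = 21.680443; exercise = 21.871634; V(1,1) = max -> 21.871634
  V(0,0) = exp(-r*dt) * [p*7.694386 + (1-p)*21.871634] = 14.994341; exercise = 13.180000; V(0,0) = max -> 14.994341

Answer: Price = V(0,0) = 14.9943


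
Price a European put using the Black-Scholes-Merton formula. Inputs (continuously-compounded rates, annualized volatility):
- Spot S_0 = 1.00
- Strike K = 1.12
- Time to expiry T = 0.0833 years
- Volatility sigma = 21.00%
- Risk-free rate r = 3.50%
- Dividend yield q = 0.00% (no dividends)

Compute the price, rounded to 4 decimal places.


Answer: Price = 0.1176

Derivation:
d1 = (ln(S/K) + (r - q + 0.5*sigma^2) * T) / (sigma * sqrt(T)) = -1.79140476
d2 = d1 - sigma * sqrt(T) = -1.85201441
exp(-rT) = 0.99708875; exp(-qT) = 1.00000000
P = K * exp(-rT) * N(-d2) - S_0 * exp(-qT) * N(-d1)
N(-d1) = 0.96338582; N(-d2) = 0.96798812
P = 1.1200 * 0.99708875 * 0.96798812 - 1.0000 * 1.00000000 * 0.96338582 = 0.1176


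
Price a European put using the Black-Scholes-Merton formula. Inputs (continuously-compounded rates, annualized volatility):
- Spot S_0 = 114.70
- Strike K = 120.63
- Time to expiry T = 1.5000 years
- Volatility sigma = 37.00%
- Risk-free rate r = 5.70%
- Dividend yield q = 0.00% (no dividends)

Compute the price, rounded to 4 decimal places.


d1 = (ln(S/K) + (r - q + 0.5*sigma^2) * T) / (sigma * sqrt(T)) = 0.30401702
d2 = d1 - sigma * sqrt(T) = -0.14913859
exp(-rT) = 0.91805314; exp(-qT) = 1.00000000
P = K * exp(-rT) * N(-d2) - S_0 * exp(-qT) * N(-d1)
N(-d1) = 0.38055746; N(-d2) = 0.55927786
P = 120.6300 * 0.91805314 * 0.55927786 - 114.7000 * 1.00000000 * 0.38055746 = 18.2871

Answer: Price = 18.2871


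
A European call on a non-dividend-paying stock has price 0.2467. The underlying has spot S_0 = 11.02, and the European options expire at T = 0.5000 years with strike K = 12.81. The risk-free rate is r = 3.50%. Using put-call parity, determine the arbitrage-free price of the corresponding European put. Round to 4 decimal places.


Answer: Put price = 1.8145

Derivation:
Put-call parity: C - P = S_0 * exp(-qT) - K * exp(-rT).
S_0 * exp(-qT) = 11.0200 * 1.00000000 = 11.02000000
K * exp(-rT) = 12.8100 * 0.98265224 = 12.58777514
P = C - S*exp(-qT) + K*exp(-rT)
P = 0.2467 - 11.02000000 + 12.58777514 = 1.8145


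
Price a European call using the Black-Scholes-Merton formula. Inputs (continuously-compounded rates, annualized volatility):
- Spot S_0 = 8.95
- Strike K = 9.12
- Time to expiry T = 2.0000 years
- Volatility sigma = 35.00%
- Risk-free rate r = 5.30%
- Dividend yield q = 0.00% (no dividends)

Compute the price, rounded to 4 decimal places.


Answer: Price = 2.0754

Derivation:
d1 = (ln(S/K) + (r - q + 0.5*sigma^2) * T) / (sigma * sqrt(T)) = 0.42362510
d2 = d1 - sigma * sqrt(T) = -0.07134964
exp(-rT) = 0.89942465; exp(-qT) = 1.00000000
C = S_0 * exp(-qT) * N(d1) - K * exp(-rT) * N(d2)
N(d1) = 0.66408038; N(d2) = 0.47155974
C = 8.9500 * 1.00000000 * 0.66408038 - 9.1200 * 0.89942465 * 0.47155974 = 2.0754


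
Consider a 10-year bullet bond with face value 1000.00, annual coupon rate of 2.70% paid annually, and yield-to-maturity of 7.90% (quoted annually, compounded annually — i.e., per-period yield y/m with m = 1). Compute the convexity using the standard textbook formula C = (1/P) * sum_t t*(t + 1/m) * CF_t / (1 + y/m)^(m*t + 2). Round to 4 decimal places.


Answer: Convexity = 76.8395

Derivation:
Coupon per period c = face * coupon_rate / m = 27.000000
Periods per year m = 1; per-period yield y/m = 0.079000
Number of cashflows N = 10
Cashflows (t years, CF_t, discount factor 1/(1+y/m)^(m*t), PV):
  t = 1.0000: CF_t = 27.000000, DF = 0.926784, PV = 25.023170
  t = 2.0000: CF_t = 27.000000, DF = 0.858929, PV = 23.191075
  t = 3.0000: CF_t = 27.000000, DF = 0.796041, PV = 21.493118
  t = 4.0000: CF_t = 27.000000, DF = 0.737758, PV = 19.919479
  t = 5.0000: CF_t = 27.000000, DF = 0.683743, PV = 18.461056
  t = 6.0000: CF_t = 27.000000, DF = 0.633682, PV = 17.109412
  t = 7.0000: CF_t = 27.000000, DF = 0.587286, PV = 15.856731
  t = 8.0000: CF_t = 27.000000, DF = 0.544288, PV = 14.695765
  t = 9.0000: CF_t = 27.000000, DF = 0.504437, PV = 13.619801
  t = 10.0000: CF_t = 1027.000000, DF = 0.467504, PV = 480.126854
Price P = sum_t PV_t = 649.496461
Convexity numerator sum_t t*(t + 1/m) * CF_t / (1+y/m)^(m*t + 2):
  t = 1.0000: term = 42.986237
  t = 2.0000: term = 119.516877
  t = 3.0000: term = 221.532673
  t = 4.0000: term = 342.188249
  t = 5.0000: term = 475.701922
  t = 6.0000: term = 617.222142
  t = 7.0000: term = 762.708856
  t = 8.0000: term = 908.828241
  t = 9.0000: term = 1052.859408
  t = 10.0000: term = 45363.420364
Convexity = (1/P) * sum = 49906.964967 / 649.496461 = 76.839472


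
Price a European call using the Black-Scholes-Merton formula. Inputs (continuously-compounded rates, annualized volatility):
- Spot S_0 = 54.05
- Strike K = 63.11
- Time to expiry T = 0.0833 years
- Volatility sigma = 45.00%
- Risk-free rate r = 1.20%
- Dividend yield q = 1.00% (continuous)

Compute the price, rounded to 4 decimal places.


Answer: Price = 0.4317

Derivation:
d1 = (ln(S/K) + (r - q + 0.5*sigma^2) * T) / (sigma * sqrt(T)) = -1.12697425
d2 = d1 - sigma * sqrt(T) = -1.25685207
exp(-rT) = 0.99900090; exp(-qT) = 0.99916735
C = S_0 * exp(-qT) * N(d1) - K * exp(-rT) * N(d2)
N(d1) = 0.12987668; N(d2) = 0.10440360
C = 54.0500 * 0.99916735 * 0.12987668 - 63.1100 * 0.99900090 * 0.10440360 = 0.4317


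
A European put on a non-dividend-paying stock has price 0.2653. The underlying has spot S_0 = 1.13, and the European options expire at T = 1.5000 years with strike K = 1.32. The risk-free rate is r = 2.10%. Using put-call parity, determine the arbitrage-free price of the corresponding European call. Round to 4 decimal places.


Answer: Call price = 0.1162

Derivation:
Put-call parity: C - P = S_0 * exp(-qT) - K * exp(-rT).
S_0 * exp(-qT) = 1.1300 * 1.00000000 = 1.13000000
K * exp(-rT) = 1.3200 * 0.96899096 = 1.27906806
C = P + S*exp(-qT) - K*exp(-rT)
C = 0.2653 + 1.13000000 - 1.27906806 = 0.1162


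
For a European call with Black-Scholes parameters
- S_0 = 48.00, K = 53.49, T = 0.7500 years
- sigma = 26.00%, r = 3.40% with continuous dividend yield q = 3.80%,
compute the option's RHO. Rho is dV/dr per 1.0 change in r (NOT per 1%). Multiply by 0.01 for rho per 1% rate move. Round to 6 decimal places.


Answer: Rho = 10.636176

Derivation:
d1 = -0.3816894146; d2 = -0.6068560195
phi(d1) = 0.3709151541; exp(-qT) = 0.9719022941; exp(-rT) = 0.9748223790
N(d2) = 0.2719732337
Rho = K*T*exp(-rT)*N(d2) = 53.4900 * 0.7500 * 0.9748223790 * 0.2719732337 = 10.636176


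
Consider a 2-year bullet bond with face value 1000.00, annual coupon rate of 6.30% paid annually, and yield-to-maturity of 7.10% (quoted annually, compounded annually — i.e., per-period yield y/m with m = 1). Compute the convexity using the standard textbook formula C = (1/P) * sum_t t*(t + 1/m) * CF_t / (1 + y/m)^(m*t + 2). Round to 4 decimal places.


Answer: Convexity = 5.0227

Derivation:
Coupon per period c = face * coupon_rate / m = 63.000000
Periods per year m = 1; per-period yield y/m = 0.071000
Number of cashflows N = 2
Cashflows (t years, CF_t, discount factor 1/(1+y/m)^(m*t), PV):
  t = 1.0000: CF_t = 63.000000, DF = 0.933707, PV = 58.823529
  t = 2.0000: CF_t = 1063.000000, DF = 0.871808, PV = 926.732349
Price P = sum_t PV_t = 985.555878
Convexity numerator sum_t t*(t + 1/m) * CF_t / (1+y/m)^(m*t + 2):
  t = 1.0000: term = 102.565696
  t = 2.0000: term = 4847.598379
Convexity = (1/P) * sum = 4950.164075 / 985.555878 = 5.022713


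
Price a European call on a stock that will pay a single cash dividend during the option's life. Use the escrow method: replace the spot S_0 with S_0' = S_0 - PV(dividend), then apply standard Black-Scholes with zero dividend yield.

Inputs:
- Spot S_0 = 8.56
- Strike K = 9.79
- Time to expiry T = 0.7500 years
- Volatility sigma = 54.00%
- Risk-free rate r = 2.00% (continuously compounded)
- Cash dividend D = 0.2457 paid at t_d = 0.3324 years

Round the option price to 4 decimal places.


PV(D) = D * exp(-r * t_d) = 0.2457 * 0.99337405 = 0.24407200
S_0' = S_0 - PV(D) = 8.5600 - 0.24407200 = 8.31592800
d1 = (ln(S_0'/K) + (r + sigma^2/2)*T) / (sigma*sqrt(T)) = -0.08305022
d2 = d1 - sigma*sqrt(T) = -0.55070394
exp(-rT) = 0.98511194
N(d1) = 0.46690580; N(d2) = 0.29091832
C = S_0' * N(d1) - K * exp(-rT) * N(d2) = 8.31592800 * 0.46690580 - 9.7900 * 0.98511194 * 0.29091832 = 1.0771

Answer: Price = 1.0771


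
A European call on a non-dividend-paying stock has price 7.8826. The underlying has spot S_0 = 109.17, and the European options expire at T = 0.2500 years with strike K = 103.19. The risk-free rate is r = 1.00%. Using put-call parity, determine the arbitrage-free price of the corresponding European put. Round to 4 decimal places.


Answer: Put price = 1.6449

Derivation:
Put-call parity: C - P = S_0 * exp(-qT) - K * exp(-rT).
S_0 * exp(-qT) = 109.1700 * 1.00000000 = 109.17000000
K * exp(-rT) = 103.1900 * 0.99750312 = 102.93234720
P = C - S*exp(-qT) + K*exp(-rT)
P = 7.8826 - 109.17000000 + 102.93234720 = 1.6449


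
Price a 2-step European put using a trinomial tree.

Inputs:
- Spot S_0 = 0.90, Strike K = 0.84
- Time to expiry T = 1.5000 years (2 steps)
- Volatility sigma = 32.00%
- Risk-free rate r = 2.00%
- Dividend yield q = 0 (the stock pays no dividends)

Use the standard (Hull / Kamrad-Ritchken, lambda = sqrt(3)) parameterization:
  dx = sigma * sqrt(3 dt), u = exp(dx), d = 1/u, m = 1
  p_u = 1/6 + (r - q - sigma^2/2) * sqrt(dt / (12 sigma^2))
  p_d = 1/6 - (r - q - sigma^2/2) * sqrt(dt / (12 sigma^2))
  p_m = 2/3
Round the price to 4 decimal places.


Answer: Price = V(0,0) = 0.0875

Derivation:
dt = T/N = 0.750000; dx = sigma*sqrt(3*dt) = 0.480000
u = exp(dx) = 1.616074; d = 1/u = 0.618783
p_u = 0.142292, p_m = 0.666667, p_d = 0.191042
Discount per step: exp(-r*dt) = 0.985112
Stock lattice S(k, j) with j the centered position index:
  k=0: S(0,+0) = 0.9000
  k=1: S(1,-1) = 0.5569; S(1,+0) = 0.9000; S(1,+1) = 1.4545
  k=2: S(2,-2) = 0.3446; S(2,-1) = 0.5569; S(2,+0) = 0.9000; S(2,+1) = 1.4545; S(2,+2) = 2.3505
Terminal payoffs V(N, j) = max(K - S_T, 0):
  V(2,-2) = 0.495396; V(2,-1) = 0.283095; V(2,+0) = 0.000000; V(2,+1) = 0.000000; V(2,+2) = 0.000000
Backward induction: V(k, j) = exp(-r*dt) * [p_u * V(k+1, j+1) + p_m * V(k+1, j) + p_d * V(k+1, j-1)]
  V(1,-1) = exp(-r*dt) * [p_u*0.000000 + p_m*0.283095 + p_d*0.495396] = 0.279152
  V(1,+0) = exp(-r*dt) * [p_u*0.000000 + p_m*0.000000 + p_d*0.283095] = 0.053278
  V(1,+1) = exp(-r*dt) * [p_u*0.000000 + p_m*0.000000 + p_d*0.000000] = 0.000000
  V(0,+0) = exp(-r*dt) * [p_u*0.000000 + p_m*0.053278 + p_d*0.279152] = 0.087525


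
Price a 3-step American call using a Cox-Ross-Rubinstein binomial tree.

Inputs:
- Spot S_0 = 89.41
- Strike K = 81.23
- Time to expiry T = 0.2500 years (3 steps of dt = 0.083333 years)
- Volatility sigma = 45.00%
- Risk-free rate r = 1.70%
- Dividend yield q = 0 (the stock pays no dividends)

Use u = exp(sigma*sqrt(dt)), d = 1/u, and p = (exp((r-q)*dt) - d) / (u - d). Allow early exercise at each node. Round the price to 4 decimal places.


dt = T/N = 0.083333
u = exp(sigma*sqrt(dt)) = 1.138719; d = 1/u = 0.878180
p = (exp((r-q)*dt) - d) / (u - d) = 0.473011
Discount per step: exp(-r*dt) = 0.998584
Stock lattice S(k, i) with i counting down-moves:
  k=0: S(0,0) = 89.4100
  k=1: S(1,0) = 101.8129; S(1,1) = 78.5181
  k=2: S(2,0) = 115.9362; S(2,1) = 89.4100; S(2,2) = 68.9530
  k=3: S(3,0) = 132.0188; S(3,1) = 101.8129; S(3,2) = 78.5181; S(3,3) = 60.5531
Terminal payoffs V(N, i) = max(S_T - K, 0):
  V(3,0) = 50.788751; V(3,1) = 20.582852; V(3,2) = 0.000000; V(3,3) = 0.000000
Backward induction: V(k, i) = exp(-r*dt) * [p * V(k+1, i) + (1-p) * V(k+1, i+1)]; then take max(V_cont, immediate exercise) for American.
  V(2,0) = exp(-r*dt) * [p*50.788751 + (1-p)*20.582852] = 34.821208; exercise = 34.706213; V(2,0) = max -> 34.821208
  V(2,1) = exp(-r*dt) * [p*20.582852 + (1-p)*0.000000] = 9.722131; exercise = 8.180000; V(2,1) = max -> 9.722131
  V(2,2) = exp(-r*dt) * [p*0.000000 + (1-p)*0.000000] = 0.000000; exercise = 0.000000; V(2,2) = max -> 0.000000
  V(1,0) = exp(-r*dt) * [p*34.821208 + (1-p)*9.722131] = 21.563699; exercise = 20.582852; V(1,0) = max -> 21.563699
  V(1,1) = exp(-r*dt) * [p*9.722131 + (1-p)*0.000000] = 4.592164; exercise = 0.000000; V(1,1) = max -> 4.592164
  V(0,0) = exp(-r*dt) * [p*21.563699 + (1-p)*4.592164] = 12.602020; exercise = 8.180000; V(0,0) = max -> 12.602020

Answer: Price = V(0,0) = 12.6020


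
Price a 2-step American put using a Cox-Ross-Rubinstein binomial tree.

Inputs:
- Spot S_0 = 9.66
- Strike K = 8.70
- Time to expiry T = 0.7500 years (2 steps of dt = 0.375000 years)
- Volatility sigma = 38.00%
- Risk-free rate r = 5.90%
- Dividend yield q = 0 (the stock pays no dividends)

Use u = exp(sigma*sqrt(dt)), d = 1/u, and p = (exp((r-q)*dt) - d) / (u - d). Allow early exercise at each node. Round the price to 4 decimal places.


dt = T/N = 0.375000
u = exp(sigma*sqrt(dt)) = 1.262005; d = 1/u = 0.792390
p = (exp((r-q)*dt) - d) / (u - d) = 0.489724
Discount per step: exp(-r*dt) = 0.978118
Stock lattice S(k, i) with i counting down-moves:
  k=0: S(0,0) = 9.6600
  k=1: S(1,0) = 12.1910; S(1,1) = 7.6545
  k=2: S(2,0) = 15.3851; S(2,1) = 9.6600; S(2,2) = 6.0653
Terminal payoffs V(N, i) = max(K - S_T, 0):
  V(2,0) = 0.000000; V(2,1) = 0.000000; V(2,2) = 2.634660
Backward induction: V(k, i) = exp(-r*dt) * [p * V(k+1, i) + (1-p) * V(k+1, i+1)]; then take max(V_cont, immediate exercise) for American.
  V(1,0) = exp(-r*dt) * [p*0.000000 + (1-p)*0.000000] = 0.000000; exercise = 0.000000; V(1,0) = max -> 0.000000
  V(1,1) = exp(-r*dt) * [p*0.000000 + (1-p)*2.634660] = 1.314986; exercise = 1.045512; V(1,1) = max -> 1.314986
  V(0,0) = exp(-r*dt) * [p*0.000000 + (1-p)*1.314986] = 0.656323; exercise = 0.000000; V(0,0) = max -> 0.656323

Answer: Price = V(0,0) = 0.6563


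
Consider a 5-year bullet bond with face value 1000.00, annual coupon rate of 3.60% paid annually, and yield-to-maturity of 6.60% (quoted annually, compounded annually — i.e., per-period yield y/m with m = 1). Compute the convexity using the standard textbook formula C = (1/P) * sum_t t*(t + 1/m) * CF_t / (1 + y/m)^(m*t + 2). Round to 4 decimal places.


Answer: Convexity = 23.8680

Derivation:
Coupon per period c = face * coupon_rate / m = 36.000000
Periods per year m = 1; per-period yield y/m = 0.066000
Number of cashflows N = 5
Cashflows (t years, CF_t, discount factor 1/(1+y/m)^(m*t), PV):
  t = 1.0000: CF_t = 36.000000, DF = 0.938086, PV = 33.771107
  t = 2.0000: CF_t = 36.000000, DF = 0.880006, PV = 31.680213
  t = 3.0000: CF_t = 36.000000, DF = 0.825521, PV = 29.718774
  t = 4.0000: CF_t = 36.000000, DF = 0.774410, PV = 27.878775
  t = 5.0000: CF_t = 1036.000000, DF = 0.726464, PV = 752.616494
Price P = sum_t PV_t = 875.665362
Convexity numerator sum_t t*(t + 1/m) * CF_t / (1+y/m)^(m*t + 2):
  t = 1.0000: term = 59.437548
  t = 2.0000: term = 167.272648
  t = 3.0000: term = 313.832360
  t = 4.0000: term = 490.669732
  t = 5.0000: term = 19869.208966
Convexity = (1/P) * sum = 20900.421254 / 875.665362 = 23.868046


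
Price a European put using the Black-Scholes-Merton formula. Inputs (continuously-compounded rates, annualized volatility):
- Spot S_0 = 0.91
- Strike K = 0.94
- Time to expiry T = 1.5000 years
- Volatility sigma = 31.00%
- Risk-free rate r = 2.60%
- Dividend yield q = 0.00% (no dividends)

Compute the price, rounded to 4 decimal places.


Answer: Price = 0.1336

Derivation:
d1 = (ln(S/K) + (r - q + 0.5*sigma^2) * T) / (sigma * sqrt(T)) = 0.20712602
d2 = d1 - sigma * sqrt(T) = -0.17254489
exp(-rT) = 0.96175071; exp(-qT) = 1.00000000
P = K * exp(-rT) * N(-d2) - S_0 * exp(-qT) * N(-d1)
N(-d1) = 0.41795572; N(-d2) = 0.56849541
P = 0.9400 * 0.96175071 * 0.56849541 - 0.9100 * 1.00000000 * 0.41795572 = 0.1336


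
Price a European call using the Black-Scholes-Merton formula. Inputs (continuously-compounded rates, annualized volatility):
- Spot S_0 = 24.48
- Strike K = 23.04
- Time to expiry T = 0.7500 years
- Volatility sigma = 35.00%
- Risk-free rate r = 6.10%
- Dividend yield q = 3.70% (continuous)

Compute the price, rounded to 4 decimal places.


d1 = (ln(S/K) + (r - q + 0.5*sigma^2) * T) / (sigma * sqrt(T)) = 0.41094843
d2 = d1 - sigma * sqrt(T) = 0.10783953
exp(-rT) = 0.95528075; exp(-qT) = 0.97263149
C = S_0 * exp(-qT) * N(d1) - K * exp(-rT) * N(d2)
N(d1) = 0.65944482; N(d2) = 0.54293851
C = 24.4800 * 0.97263149 * 0.65944482 - 23.0400 * 0.95528075 * 0.54293851 = 3.7515

Answer: Price = 3.7515


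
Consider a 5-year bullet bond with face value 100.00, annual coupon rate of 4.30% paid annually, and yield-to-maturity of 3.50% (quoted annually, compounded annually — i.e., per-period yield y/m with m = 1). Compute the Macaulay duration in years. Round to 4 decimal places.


Coupon per period c = face * coupon_rate / m = 4.300000
Periods per year m = 1; per-period yield y/m = 0.035000
Number of cashflows N = 5
Cashflows (t years, CF_t, discount factor 1/(1+y/m)^(m*t), PV):
  t = 1.0000: CF_t = 4.300000, DF = 0.966184, PV = 4.154589
  t = 2.0000: CF_t = 4.300000, DF = 0.933511, PV = 4.014096
  t = 3.0000: CF_t = 4.300000, DF = 0.901943, PV = 3.878354
  t = 4.0000: CF_t = 4.300000, DF = 0.871442, PV = 3.747202
  t = 5.0000: CF_t = 104.300000, DF = 0.841973, PV = 87.817801
Price P = sum_t PV_t = 103.612042
Macaulay numerator sum_t t * PV_t:
  t * PV_t at t = 1.0000: 4.154589
  t * PV_t at t = 2.0000: 8.028192
  t * PV_t at t = 3.0000: 11.635061
  t * PV_t at t = 4.0000: 14.988806
  t * PV_t at t = 5.0000: 439.089007
Macaulay duration D = (sum_t t * PV_t) / P = 477.895655 / 103.612042 = 4.612356

Answer: Macaulay duration = 4.6124 years


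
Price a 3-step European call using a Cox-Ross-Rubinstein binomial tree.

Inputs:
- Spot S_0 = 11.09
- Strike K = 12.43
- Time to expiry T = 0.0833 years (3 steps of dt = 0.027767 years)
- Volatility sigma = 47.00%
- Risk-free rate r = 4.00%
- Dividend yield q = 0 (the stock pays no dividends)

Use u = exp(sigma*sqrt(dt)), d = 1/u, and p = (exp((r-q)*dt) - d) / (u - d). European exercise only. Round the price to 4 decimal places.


Answer: Price = V(0,0) = 0.1844

Derivation:
dt = T/N = 0.027767
u = exp(sigma*sqrt(dt)) = 1.081466; d = 1/u = 0.924671
p = (exp((r-q)*dt) - d) / (u - d) = 0.487518
Discount per step: exp(-r*dt) = 0.998890
Stock lattice S(k, i) with i counting down-moves:
  k=0: S(0,0) = 11.0900
  k=1: S(1,0) = 11.9935; S(1,1) = 10.2546
  k=2: S(2,0) = 12.9705; S(2,1) = 11.0900; S(2,2) = 9.4821
  k=3: S(3,0) = 14.0272; S(3,1) = 11.9935; S(3,2) = 10.2546; S(3,3) = 8.7678
Terminal payoffs V(N, i) = max(S_T - K, 0):
  V(3,0) = 1.597179; V(3,1) = 0.000000; V(3,2) = 0.000000; V(3,3) = 0.000000
Backward induction: V(k, i) = exp(-r*dt) * [p * V(k+1, i) + (1-p) * V(k+1, i+1)].
  V(2,0) = exp(-r*dt) * [p*1.597179 + (1-p)*0.000000] = 0.777789
  V(2,1) = exp(-r*dt) * [p*0.000000 + (1-p)*0.000000] = 0.000000
  V(2,2) = exp(-r*dt) * [p*0.000000 + (1-p)*0.000000] = 0.000000
  V(1,0) = exp(-r*dt) * [p*0.777789 + (1-p)*0.000000] = 0.378765
  V(1,1) = exp(-r*dt) * [p*0.000000 + (1-p)*0.000000] = 0.000000
  V(0,0) = exp(-r*dt) * [p*0.378765 + (1-p)*0.000000] = 0.184450


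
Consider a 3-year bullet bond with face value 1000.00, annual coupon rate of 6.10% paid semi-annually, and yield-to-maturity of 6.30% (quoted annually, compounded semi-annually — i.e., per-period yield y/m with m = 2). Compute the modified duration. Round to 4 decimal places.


Answer: Modified duration = 2.7008

Derivation:
Coupon per period c = face * coupon_rate / m = 30.500000
Periods per year m = 2; per-period yield y/m = 0.031500
Number of cashflows N = 6
Cashflows (t years, CF_t, discount factor 1/(1+y/m)^(m*t), PV):
  t = 0.5000: CF_t = 30.500000, DF = 0.969462, PV = 29.568589
  t = 1.0000: CF_t = 30.500000, DF = 0.939856, PV = 28.665622
  t = 1.5000: CF_t = 30.500000, DF = 0.911155, PV = 27.790230
  t = 2.0000: CF_t = 30.500000, DF = 0.883330, PV = 26.941571
  t = 2.5000: CF_t = 30.500000, DF = 0.856355, PV = 26.118828
  t = 3.0000: CF_t = 1030.500000, DF = 0.830204, PV = 855.524798
Price P = sum_t PV_t = 994.609638
First compute Macaulay numerator sum_t t * PV_t:
  t * PV_t at t = 0.5000: 14.784295
  t * PV_t at t = 1.0000: 28.665622
  t * PV_t at t = 1.5000: 41.685345
  t * PV_t at t = 2.0000: 53.883141
  t * PV_t at t = 2.5000: 65.297069
  t * PV_t at t = 3.0000: 2566.574393
Macaulay duration D = 2770.889865 / 994.609638 = 2.785907
Modified duration = D / (1 + y/m) = 2.785907 / (1 + 0.031500) = 2.700831


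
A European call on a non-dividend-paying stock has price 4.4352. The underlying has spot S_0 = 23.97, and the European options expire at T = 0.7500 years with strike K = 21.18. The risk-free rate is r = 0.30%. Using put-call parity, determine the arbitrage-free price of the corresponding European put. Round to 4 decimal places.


Answer: Put price = 1.5976

Derivation:
Put-call parity: C - P = S_0 * exp(-qT) - K * exp(-rT).
S_0 * exp(-qT) = 23.9700 * 1.00000000 = 23.97000000
K * exp(-rT) = 21.1800 * 0.99775253 = 21.13239857
P = C - S*exp(-qT) + K*exp(-rT)
P = 4.4352 - 23.97000000 + 21.13239857 = 1.5976


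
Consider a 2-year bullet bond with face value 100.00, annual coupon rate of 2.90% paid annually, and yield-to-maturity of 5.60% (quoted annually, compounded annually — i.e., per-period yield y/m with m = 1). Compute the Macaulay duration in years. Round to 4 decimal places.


Coupon per period c = face * coupon_rate / m = 2.900000
Periods per year m = 1; per-period yield y/m = 0.056000
Number of cashflows N = 2
Cashflows (t years, CF_t, discount factor 1/(1+y/m)^(m*t), PV):
  t = 1.0000: CF_t = 2.900000, DF = 0.946970, PV = 2.746212
  t = 2.0000: CF_t = 102.900000, DF = 0.896752, PV = 92.275740
Price P = sum_t PV_t = 95.021952
Macaulay numerator sum_t t * PV_t:
  t * PV_t at t = 1.0000: 2.746212
  t * PV_t at t = 2.0000: 184.551481
Macaulay duration D = (sum_t t * PV_t) / P = 187.297693 / 95.021952 = 1.971099

Answer: Macaulay duration = 1.9711 years


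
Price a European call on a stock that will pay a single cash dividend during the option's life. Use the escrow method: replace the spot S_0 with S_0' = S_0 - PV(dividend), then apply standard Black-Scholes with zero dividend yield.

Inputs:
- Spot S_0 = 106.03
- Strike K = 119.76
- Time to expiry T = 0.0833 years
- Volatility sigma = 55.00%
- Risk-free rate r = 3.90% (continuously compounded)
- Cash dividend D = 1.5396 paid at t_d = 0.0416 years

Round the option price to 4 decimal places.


PV(D) = D * exp(-r * t_d) = 1.5396 * 0.99837892 = 1.53710418
S_0' = S_0 - PV(D) = 106.0300 - 1.53710418 = 104.49289582
d1 = (ln(S_0'/K) + (r + sigma^2/2)*T) / (sigma*sqrt(T)) = -0.75924882
d2 = d1 - sigma*sqrt(T) = -0.91798839
exp(-rT) = 0.99675657
N(d1) = 0.22385186; N(d2) = 0.17931247
C = S_0' * N(d1) - K * exp(-rT) * N(d2) = 104.49289582 * 0.22385186 - 119.7600 * 0.99675657 * 0.17931247 = 1.9861

Answer: Price = 1.9861


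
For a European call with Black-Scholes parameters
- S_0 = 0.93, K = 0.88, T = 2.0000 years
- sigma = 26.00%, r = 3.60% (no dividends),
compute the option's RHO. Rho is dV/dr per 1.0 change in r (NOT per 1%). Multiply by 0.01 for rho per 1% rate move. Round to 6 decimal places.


Answer: Rho = 0.924419

Derivation:
d1 = 0.5299566211; d2 = 0.1622610949
phi(d1) = 0.3466756913; exp(-qT) = 1.0000000000; exp(-rT) = 0.9305308958
N(d2) = 0.5644498748
Rho = K*T*exp(-rT)*N(d2) = 0.8800 * 2.0000 * 0.9305308958 * 0.5644498748 = 0.924419


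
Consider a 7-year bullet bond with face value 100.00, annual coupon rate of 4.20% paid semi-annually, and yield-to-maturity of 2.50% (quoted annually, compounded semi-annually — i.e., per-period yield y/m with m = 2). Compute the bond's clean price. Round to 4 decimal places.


Coupon per period c = face * coupon_rate / m = 2.100000
Periods per year m = 2; per-period yield y/m = 0.012500
Number of cashflows N = 14
Cashflows (t years, CF_t, discount factor 1/(1+y/m)^(m*t), PV):
  t = 0.5000: CF_t = 2.100000, DF = 0.987654, PV = 2.074074
  t = 1.0000: CF_t = 2.100000, DF = 0.975461, PV = 2.048468
  t = 1.5000: CF_t = 2.100000, DF = 0.963418, PV = 2.023178
  t = 2.0000: CF_t = 2.100000, DF = 0.951524, PV = 1.998201
  t = 2.5000: CF_t = 2.100000, DF = 0.939777, PV = 1.973532
  t = 3.0000: CF_t = 2.100000, DF = 0.928175, PV = 1.949167
  t = 3.5000: CF_t = 2.100000, DF = 0.916716, PV = 1.925103
  t = 4.0000: CF_t = 2.100000, DF = 0.905398, PV = 1.901337
  t = 4.5000: CF_t = 2.100000, DF = 0.894221, PV = 1.877863
  t = 5.0000: CF_t = 2.100000, DF = 0.883181, PV = 1.854680
  t = 5.5000: CF_t = 2.100000, DF = 0.872277, PV = 1.831783
  t = 6.0000: CF_t = 2.100000, DF = 0.861509, PV = 1.809168
  t = 6.5000: CF_t = 2.100000, DF = 0.850873, PV = 1.786833
  t = 7.0000: CF_t = 102.100000, DF = 0.840368, PV = 85.801582
Price P = sum_t PV_t = 110.854970

Answer: Price = 110.8550


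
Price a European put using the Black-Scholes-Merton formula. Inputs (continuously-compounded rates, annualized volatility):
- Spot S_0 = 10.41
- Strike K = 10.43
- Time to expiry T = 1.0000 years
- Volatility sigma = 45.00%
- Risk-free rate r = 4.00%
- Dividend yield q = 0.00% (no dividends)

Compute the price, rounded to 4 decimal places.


Answer: Price = 1.6305

Derivation:
d1 = (ln(S/K) + (r - q + 0.5*sigma^2) * T) / (sigma * sqrt(T)) = 0.30962359
d2 = d1 - sigma * sqrt(T) = -0.14037641
exp(-rT) = 0.96078944; exp(-qT) = 1.00000000
P = K * exp(-rT) * N(-d2) - S_0 * exp(-qT) * N(-d1)
N(-d1) = 0.37842361; N(-d2) = 0.55581870
P = 10.4300 * 0.96078944 * 0.55581870 - 10.4100 * 1.00000000 * 0.37842361 = 1.6305


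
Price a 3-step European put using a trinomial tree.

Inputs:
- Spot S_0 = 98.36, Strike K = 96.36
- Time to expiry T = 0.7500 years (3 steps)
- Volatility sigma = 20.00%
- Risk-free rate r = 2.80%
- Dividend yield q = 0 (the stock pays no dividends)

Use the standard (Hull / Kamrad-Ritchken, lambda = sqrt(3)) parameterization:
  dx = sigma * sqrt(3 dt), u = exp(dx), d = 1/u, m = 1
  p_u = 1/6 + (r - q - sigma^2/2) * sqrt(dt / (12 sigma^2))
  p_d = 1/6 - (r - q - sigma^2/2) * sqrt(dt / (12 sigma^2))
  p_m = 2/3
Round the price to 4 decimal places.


Answer: Price = V(0,0) = 4.5577

Derivation:
dt = T/N = 0.250000; dx = sigma*sqrt(3*dt) = 0.173205
u = exp(dx) = 1.189110; d = 1/u = 0.840965
p_u = 0.172440, p_m = 0.666667, p_d = 0.160893
Discount per step: exp(-r*dt) = 0.993024
Stock lattice S(k, j) with j the centered position index:
  k=0: S(0,+0) = 98.3600
  k=1: S(1,-1) = 82.7173; S(1,+0) = 98.3600; S(1,+1) = 116.9609
  k=2: S(2,-2) = 69.5624; S(2,-1) = 82.7173; S(2,+0) = 98.3600; S(2,+1) = 116.9609; S(2,+2) = 139.0793
  k=3: S(3,-3) = 58.4995; S(3,-2) = 69.5624; S(3,-1) = 82.7173; S(3,+0) = 98.3600; S(3,+1) = 116.9609; S(3,+2) = 139.0793; S(3,+3) = 165.3806
Terminal payoffs V(N, j) = max(K - S_T, 0):
  V(3,-3) = 37.860455; V(3,-2) = 26.797609; V(3,-1) = 13.642670; V(3,+0) = 0.000000; V(3,+1) = 0.000000; V(3,+2) = 0.000000; V(3,+3) = 0.000000
Backward induction: V(k, j) = exp(-r*dt) * [p_u * V(k+1, j+1) + p_m * V(k+1, j) + p_d * V(k+1, j-1)]
  V(2,-2) = exp(-r*dt) * [p_u*13.642670 + p_m*26.797609 + p_d*37.860455] = 26.125585
  V(2,-1) = exp(-r*dt) * [p_u*0.000000 + p_m*13.642670 + p_d*26.797609] = 13.313146
  V(2,+0) = exp(-r*dt) * [p_u*0.000000 + p_m*0.000000 + p_d*13.642670] = 2.179701
  V(2,+1) = exp(-r*dt) * [p_u*0.000000 + p_m*0.000000 + p_d*0.000000] = 0.000000
  V(2,+2) = exp(-r*dt) * [p_u*0.000000 + p_m*0.000000 + p_d*0.000000] = 0.000000
  V(1,-1) = exp(-r*dt) * [p_u*2.179701 + p_m*13.313146 + p_d*26.125585] = 13.360873
  V(1,+0) = exp(-r*dt) * [p_u*0.000000 + p_m*2.179701 + p_d*13.313146] = 3.570050
  V(1,+1) = exp(-r*dt) * [p_u*0.000000 + p_m*0.000000 + p_d*2.179701] = 0.348253
  V(0,+0) = exp(-r*dt) * [p_u*0.348253 + p_m*3.570050 + p_d*13.360873] = 4.557743


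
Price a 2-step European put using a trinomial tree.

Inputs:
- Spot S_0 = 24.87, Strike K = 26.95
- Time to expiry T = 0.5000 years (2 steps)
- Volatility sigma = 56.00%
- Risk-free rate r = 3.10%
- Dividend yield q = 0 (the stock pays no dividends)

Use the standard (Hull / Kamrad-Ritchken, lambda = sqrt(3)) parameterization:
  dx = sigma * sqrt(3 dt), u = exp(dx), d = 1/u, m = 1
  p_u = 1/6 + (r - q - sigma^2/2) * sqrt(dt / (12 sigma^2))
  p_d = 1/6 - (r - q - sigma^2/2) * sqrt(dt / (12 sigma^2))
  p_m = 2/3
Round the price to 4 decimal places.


dt = T/N = 0.250000; dx = sigma*sqrt(3*dt) = 0.484974
u = exp(dx) = 1.624133; d = 1/u = 0.615713
p_u = 0.134242, p_m = 0.666667, p_d = 0.199091
Discount per step: exp(-r*dt) = 0.992280
Stock lattice S(k, j) with j the centered position index:
  k=0: S(0,+0) = 24.8700
  k=1: S(1,-1) = 15.3128; S(1,+0) = 24.8700; S(1,+1) = 40.3922
  k=2: S(2,-2) = 9.4283; S(2,-1) = 15.3128; S(2,+0) = 24.8700; S(2,+1) = 40.3922; S(2,+2) = 65.6023
Terminal payoffs V(N, j) = max(K - S_T, 0):
  V(2,-2) = 17.521719; V(2,-1) = 11.637216; V(2,+0) = 2.080000; V(2,+1) = 0.000000; V(2,+2) = 0.000000
Backward induction: V(k, j) = exp(-r*dt) * [p_u * V(k+1, j+1) + p_m * V(k+1, j) + p_d * V(k+1, j-1)]
  V(1,-1) = exp(-r*dt) * [p_u*2.080000 + p_m*11.637216 + p_d*17.521719] = 11.436806
  V(1,+0) = exp(-r*dt) * [p_u*0.000000 + p_m*2.080000 + p_d*11.637216] = 3.674941
  V(1,+1) = exp(-r*dt) * [p_u*0.000000 + p_m*0.000000 + p_d*2.080000] = 0.410912
  V(0,+0) = exp(-r*dt) * [p_u*0.410912 + p_m*3.674941 + p_d*11.436806] = 4.745171

Answer: Price = V(0,0) = 4.7452


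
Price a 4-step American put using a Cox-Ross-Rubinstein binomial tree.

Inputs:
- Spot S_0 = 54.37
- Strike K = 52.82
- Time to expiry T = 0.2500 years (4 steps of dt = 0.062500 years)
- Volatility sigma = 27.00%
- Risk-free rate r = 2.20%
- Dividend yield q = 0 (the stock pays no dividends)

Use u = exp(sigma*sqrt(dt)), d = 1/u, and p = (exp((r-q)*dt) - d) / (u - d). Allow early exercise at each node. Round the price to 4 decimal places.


Answer: Price = V(0,0) = 2.1081

Derivation:
dt = T/N = 0.062500
u = exp(sigma*sqrt(dt)) = 1.069830; d = 1/u = 0.934728
p = (exp((r-q)*dt) - d) / (u - d) = 0.493316
Discount per step: exp(-r*dt) = 0.998626
Stock lattice S(k, i) with i counting down-moves:
  k=0: S(0,0) = 54.3700
  k=1: S(1,0) = 58.1667; S(1,1) = 50.8211
  k=2: S(2,0) = 62.2285; S(2,1) = 54.3700; S(2,2) = 47.5039
  k=3: S(3,0) = 66.5739; S(3,1) = 58.1667; S(3,2) = 50.8211; S(3,3) = 44.4032
  k=4: S(4,0) = 71.2228; S(4,1) = 62.2285; S(4,2) = 54.3700; S(4,3) = 47.5039; S(4,4) = 41.5049
Terminal payoffs V(N, i) = max(K - S_T, 0):
  V(4,0) = 0.000000; V(4,1) = 0.000000; V(4,2) = 0.000000; V(4,3) = 5.316066; V(4,4) = 11.315057
Backward induction: V(k, i) = exp(-r*dt) * [p * V(k+1, i) + (1-p) * V(k+1, i+1)]; then take max(V_cont, immediate exercise) for American.
  V(3,0) = exp(-r*dt) * [p*0.000000 + (1-p)*0.000000] = 0.000000; exercise = 0.000000; V(3,0) = max -> 0.000000
  V(3,1) = exp(-r*dt) * [p*0.000000 + (1-p)*0.000000] = 0.000000; exercise = 0.000000; V(3,1) = max -> 0.000000
  V(3,2) = exp(-r*dt) * [p*0.000000 + (1-p)*5.316066] = 2.689865; exercise = 1.998854; V(3,2) = max -> 2.689865
  V(3,3) = exp(-r*dt) * [p*5.316066 + (1-p)*11.315057] = 8.344178; exercise = 8.416756; V(3,3) = max -> 8.416756
  V(2,0) = exp(-r*dt) * [p*0.000000 + (1-p)*0.000000] = 0.000000; exercise = 0.000000; V(2,0) = max -> 0.000000
  V(2,1) = exp(-r*dt) * [p*0.000000 + (1-p)*2.689865] = 1.361039; exercise = 0.000000; V(2,1) = max -> 1.361039
  V(2,2) = exp(-r*dt) * [p*2.689865 + (1-p)*8.416756] = 5.583907; exercise = 5.316066; V(2,2) = max -> 5.583907
  V(1,0) = exp(-r*dt) * [p*0.000000 + (1-p)*1.361039] = 0.688669; exercise = 0.000000; V(1,0) = max -> 0.688669
  V(1,1) = exp(-r*dt) * [p*1.361039 + (1-p)*5.583907] = 3.495889; exercise = 1.998854; V(1,1) = max -> 3.495889
  V(0,0) = exp(-r*dt) * [p*0.688669 + (1-p)*3.495889] = 2.108142; exercise = 0.000000; V(0,0) = max -> 2.108142


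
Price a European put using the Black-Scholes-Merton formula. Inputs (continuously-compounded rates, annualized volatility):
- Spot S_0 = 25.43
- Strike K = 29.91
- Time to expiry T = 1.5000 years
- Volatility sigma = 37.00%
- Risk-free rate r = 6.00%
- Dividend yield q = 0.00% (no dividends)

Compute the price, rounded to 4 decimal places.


Answer: Price = 5.7409

Derivation:
d1 = (ln(S/K) + (r - q + 0.5*sigma^2) * T) / (sigma * sqrt(T)) = 0.06711096
d2 = d1 - sigma * sqrt(T) = -0.38604464
exp(-rT) = 0.91393119; exp(-qT) = 1.00000000
P = K * exp(-rT) * N(-d2) - S_0 * exp(-qT) * N(-d1)
N(-d1) = 0.47324669; N(-d2) = 0.65026820
P = 29.9100 * 0.91393119 * 0.65026820 - 25.4300 * 1.00000000 * 0.47324669 = 5.7409


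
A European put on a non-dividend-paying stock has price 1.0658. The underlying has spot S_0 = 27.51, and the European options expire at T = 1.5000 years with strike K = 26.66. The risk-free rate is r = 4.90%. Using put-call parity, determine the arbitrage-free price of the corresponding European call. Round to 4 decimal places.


Answer: Call price = 3.8050

Derivation:
Put-call parity: C - P = S_0 * exp(-qT) - K * exp(-rT).
S_0 * exp(-qT) = 27.5100 * 1.00000000 = 27.51000000
K * exp(-rT) = 26.6600 * 0.92913615 = 24.77076965
C = P + S*exp(-qT) - K*exp(-rT)
C = 1.0658 + 27.51000000 - 24.77076965 = 3.8050


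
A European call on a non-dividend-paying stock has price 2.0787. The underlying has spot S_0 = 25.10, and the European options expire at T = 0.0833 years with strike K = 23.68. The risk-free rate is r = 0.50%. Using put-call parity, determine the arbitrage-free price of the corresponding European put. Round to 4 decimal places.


Answer: Put price = 0.6488

Derivation:
Put-call parity: C - P = S_0 * exp(-qT) - K * exp(-rT).
S_0 * exp(-qT) = 25.1000 * 1.00000000 = 25.10000000
K * exp(-rT) = 23.6800 * 0.99958359 = 23.67013933
P = C - S*exp(-qT) + K*exp(-rT)
P = 2.0787 - 25.10000000 + 23.67013933 = 0.6488


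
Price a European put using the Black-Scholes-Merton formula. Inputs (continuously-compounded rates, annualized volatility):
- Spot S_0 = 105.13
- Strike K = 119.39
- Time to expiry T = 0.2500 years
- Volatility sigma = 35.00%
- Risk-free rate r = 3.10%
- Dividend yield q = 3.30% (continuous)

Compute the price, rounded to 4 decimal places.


d1 = (ln(S/K) + (r - q + 0.5*sigma^2) * T) / (sigma * sqrt(T)) = -0.64220152
d2 = d1 - sigma * sqrt(T) = -0.81720152
exp(-rT) = 0.99227995; exp(-qT) = 0.99178394
P = K * exp(-rT) * N(-d2) - S_0 * exp(-qT) * N(-d1)
N(-d1) = 0.73962883; N(-d2) = 0.79309336
P = 119.3900 * 0.99227995 * 0.79309336 - 105.1300 * 0.99178394 * 0.73962883 = 16.8381

Answer: Price = 16.8381


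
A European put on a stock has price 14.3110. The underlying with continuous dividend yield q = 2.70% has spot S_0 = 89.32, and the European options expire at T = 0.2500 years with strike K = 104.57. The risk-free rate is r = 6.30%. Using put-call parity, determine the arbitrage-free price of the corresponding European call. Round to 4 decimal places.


Answer: Call price = 0.0942

Derivation:
Put-call parity: C - P = S_0 * exp(-qT) - K * exp(-rT).
S_0 * exp(-qT) = 89.3200 * 0.99327273 = 88.71912025
K * exp(-rT) = 104.5700 * 0.98437338 = 102.93592462
C = P + S*exp(-qT) - K*exp(-rT)
C = 14.3110 + 88.71912025 - 102.93592462 = 0.0942


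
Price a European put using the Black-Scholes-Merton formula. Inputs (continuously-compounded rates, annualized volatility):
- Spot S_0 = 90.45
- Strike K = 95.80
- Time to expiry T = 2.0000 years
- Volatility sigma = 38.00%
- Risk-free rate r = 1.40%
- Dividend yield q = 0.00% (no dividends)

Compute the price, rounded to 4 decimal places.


d1 = (ln(S/K) + (r - q + 0.5*sigma^2) * T) / (sigma * sqrt(T)) = 0.21387101
d2 = d1 - sigma * sqrt(T) = -0.32353014
exp(-rT) = 0.97238837; exp(-qT) = 1.00000000
P = K * exp(-rT) * N(-d2) - S_0 * exp(-qT) * N(-d1)
N(-d1) = 0.41532382; N(-d2) = 0.62685311
P = 95.8000 * 0.97238837 * 0.62685311 - 90.4500 * 1.00000000 * 0.41532382 = 20.8283

Answer: Price = 20.8283


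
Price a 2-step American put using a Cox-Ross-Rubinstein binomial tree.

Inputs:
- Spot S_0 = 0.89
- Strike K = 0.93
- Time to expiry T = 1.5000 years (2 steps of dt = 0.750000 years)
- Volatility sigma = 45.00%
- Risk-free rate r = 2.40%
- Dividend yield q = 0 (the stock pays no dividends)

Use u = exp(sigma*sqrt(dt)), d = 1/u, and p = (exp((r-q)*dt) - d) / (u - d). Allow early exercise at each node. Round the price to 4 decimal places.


dt = T/N = 0.750000
u = exp(sigma*sqrt(dt)) = 1.476555; d = 1/u = 0.677252
p = (exp((r-q)*dt) - d) / (u - d) = 0.426510
Discount per step: exp(-r*dt) = 0.982161
Stock lattice S(k, i) with i counting down-moves:
  k=0: S(0,0) = 0.8900
  k=1: S(1,0) = 1.3141; S(1,1) = 0.6028
  k=2: S(2,0) = 1.9404; S(2,1) = 0.8900; S(2,2) = 0.4082
Terminal payoffs V(N, i) = max(K - S_T, 0):
  V(2,0) = 0.000000; V(2,1) = 0.040000; V(2,2) = 0.521783
Backward induction: V(k, i) = exp(-r*dt) * [p * V(k+1, i) + (1-p) * V(k+1, i+1)]; then take max(V_cont, immediate exercise) for American.
  V(1,0) = exp(-r*dt) * [p*0.000000 + (1-p)*0.040000] = 0.022530; exercise = 0.000000; V(1,0) = max -> 0.022530
  V(1,1) = exp(-r*dt) * [p*0.040000 + (1-p)*0.521783] = 0.310655; exercise = 0.327245; V(1,1) = max -> 0.327245
  V(0,0) = exp(-r*dt) * [p*0.022530 + (1-p)*0.327245] = 0.193762; exercise = 0.040000; V(0,0) = max -> 0.193762

Answer: Price = V(0,0) = 0.1938
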